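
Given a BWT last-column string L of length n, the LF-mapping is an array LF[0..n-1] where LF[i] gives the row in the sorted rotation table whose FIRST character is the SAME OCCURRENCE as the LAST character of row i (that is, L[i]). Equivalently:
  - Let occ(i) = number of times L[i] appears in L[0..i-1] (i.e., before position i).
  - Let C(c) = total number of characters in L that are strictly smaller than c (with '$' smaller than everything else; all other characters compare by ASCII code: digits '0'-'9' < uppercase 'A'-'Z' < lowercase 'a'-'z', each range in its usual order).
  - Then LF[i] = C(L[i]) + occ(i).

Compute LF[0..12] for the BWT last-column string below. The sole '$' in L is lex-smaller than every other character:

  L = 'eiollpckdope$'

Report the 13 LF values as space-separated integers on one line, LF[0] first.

Char counts: '$':1, 'c':1, 'd':1, 'e':2, 'i':1, 'k':1, 'l':2, 'o':2, 'p':2
C (first-col start): C('$')=0, C('c')=1, C('d')=2, C('e')=3, C('i')=5, C('k')=6, C('l')=7, C('o')=9, C('p')=11
L[0]='e': occ=0, LF[0]=C('e')+0=3+0=3
L[1]='i': occ=0, LF[1]=C('i')+0=5+0=5
L[2]='o': occ=0, LF[2]=C('o')+0=9+0=9
L[3]='l': occ=0, LF[3]=C('l')+0=7+0=7
L[4]='l': occ=1, LF[4]=C('l')+1=7+1=8
L[5]='p': occ=0, LF[5]=C('p')+0=11+0=11
L[6]='c': occ=0, LF[6]=C('c')+0=1+0=1
L[7]='k': occ=0, LF[7]=C('k')+0=6+0=6
L[8]='d': occ=0, LF[8]=C('d')+0=2+0=2
L[9]='o': occ=1, LF[9]=C('o')+1=9+1=10
L[10]='p': occ=1, LF[10]=C('p')+1=11+1=12
L[11]='e': occ=1, LF[11]=C('e')+1=3+1=4
L[12]='$': occ=0, LF[12]=C('$')+0=0+0=0

Answer: 3 5 9 7 8 11 1 6 2 10 12 4 0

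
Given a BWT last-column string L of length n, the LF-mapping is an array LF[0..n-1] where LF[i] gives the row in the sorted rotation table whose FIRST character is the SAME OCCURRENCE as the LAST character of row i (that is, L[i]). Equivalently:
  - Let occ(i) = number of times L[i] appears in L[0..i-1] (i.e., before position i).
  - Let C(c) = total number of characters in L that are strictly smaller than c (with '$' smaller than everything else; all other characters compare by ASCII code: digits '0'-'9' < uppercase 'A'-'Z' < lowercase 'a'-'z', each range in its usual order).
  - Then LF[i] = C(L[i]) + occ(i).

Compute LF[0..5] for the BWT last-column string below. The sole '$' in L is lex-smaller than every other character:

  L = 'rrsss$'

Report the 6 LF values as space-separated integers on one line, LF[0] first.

Answer: 1 2 3 4 5 0

Derivation:
Char counts: '$':1, 'r':2, 's':3
C (first-col start): C('$')=0, C('r')=1, C('s')=3
L[0]='r': occ=0, LF[0]=C('r')+0=1+0=1
L[1]='r': occ=1, LF[1]=C('r')+1=1+1=2
L[2]='s': occ=0, LF[2]=C('s')+0=3+0=3
L[3]='s': occ=1, LF[3]=C('s')+1=3+1=4
L[4]='s': occ=2, LF[4]=C('s')+2=3+2=5
L[5]='$': occ=0, LF[5]=C('$')+0=0+0=0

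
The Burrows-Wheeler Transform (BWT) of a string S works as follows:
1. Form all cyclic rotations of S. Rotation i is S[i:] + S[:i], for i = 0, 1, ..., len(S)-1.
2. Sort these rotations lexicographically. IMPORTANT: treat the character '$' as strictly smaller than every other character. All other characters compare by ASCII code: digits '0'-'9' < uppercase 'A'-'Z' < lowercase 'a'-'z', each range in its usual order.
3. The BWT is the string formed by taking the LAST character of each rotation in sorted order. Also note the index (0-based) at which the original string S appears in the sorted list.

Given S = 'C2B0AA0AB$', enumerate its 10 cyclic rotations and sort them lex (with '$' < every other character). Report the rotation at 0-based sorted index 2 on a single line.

All 10 rotations (rotation i = S[i:]+S[:i]):
  rot[0] = C2B0AA0AB$
  rot[1] = 2B0AA0AB$C
  rot[2] = B0AA0AB$C2
  rot[3] = 0AA0AB$C2B
  rot[4] = AA0AB$C2B0
  rot[5] = A0AB$C2B0A
  rot[6] = 0AB$C2B0AA
  rot[7] = AB$C2B0AA0
  rot[8] = B$C2B0AA0A
  rot[9] = $C2B0AA0AB
Sorted (with $ < everything):
  sorted[0] = $C2B0AA0AB
  sorted[1] = 0AA0AB$C2B
  sorted[2] = 0AB$C2B0AA
  sorted[3] = 2B0AA0AB$C
  sorted[4] = A0AB$C2B0A
  sorted[5] = AA0AB$C2B0
  sorted[6] = AB$C2B0AA0
  sorted[7] = B$C2B0AA0A
  sorted[8] = B0AA0AB$C2
  sorted[9] = C2B0AA0AB$
sorted[2] = 0AB$C2B0AA

Answer: 0AB$C2B0AA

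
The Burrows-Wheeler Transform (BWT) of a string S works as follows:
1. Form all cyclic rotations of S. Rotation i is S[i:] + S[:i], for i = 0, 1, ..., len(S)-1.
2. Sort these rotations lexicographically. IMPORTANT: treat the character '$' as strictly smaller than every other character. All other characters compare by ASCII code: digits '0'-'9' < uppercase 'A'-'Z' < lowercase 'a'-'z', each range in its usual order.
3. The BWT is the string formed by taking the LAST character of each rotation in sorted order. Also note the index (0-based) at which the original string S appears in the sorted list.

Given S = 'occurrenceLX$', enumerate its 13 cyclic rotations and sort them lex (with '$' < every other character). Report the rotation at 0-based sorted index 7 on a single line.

All 13 rotations (rotation i = S[i:]+S[:i]):
  rot[0] = occurrenceLX$
  rot[1] = ccurrenceLX$o
  rot[2] = currenceLX$oc
  rot[3] = urrenceLX$occ
  rot[4] = rrenceLX$occu
  rot[5] = renceLX$occur
  rot[6] = enceLX$occurr
  rot[7] = nceLX$occurre
  rot[8] = ceLX$occurren
  rot[9] = eLX$occurrenc
  rot[10] = LX$occurrence
  rot[11] = X$occurrenceL
  rot[12] = $occurrenceLX
Sorted (with $ < everything):
  sorted[0] = $occurrenceLX
  sorted[1] = LX$occurrence
  sorted[2] = X$occurrenceL
  sorted[3] = ccurrenceLX$o
  sorted[4] = ceLX$occurren
  sorted[5] = currenceLX$oc
  sorted[6] = eLX$occurrenc
  sorted[7] = enceLX$occurr
  sorted[8] = nceLX$occurre
  sorted[9] = occurrenceLX$
  sorted[10] = renceLX$occur
  sorted[11] = rrenceLX$occu
  sorted[12] = urrenceLX$occ
sorted[7] = enceLX$occurr

Answer: enceLX$occurr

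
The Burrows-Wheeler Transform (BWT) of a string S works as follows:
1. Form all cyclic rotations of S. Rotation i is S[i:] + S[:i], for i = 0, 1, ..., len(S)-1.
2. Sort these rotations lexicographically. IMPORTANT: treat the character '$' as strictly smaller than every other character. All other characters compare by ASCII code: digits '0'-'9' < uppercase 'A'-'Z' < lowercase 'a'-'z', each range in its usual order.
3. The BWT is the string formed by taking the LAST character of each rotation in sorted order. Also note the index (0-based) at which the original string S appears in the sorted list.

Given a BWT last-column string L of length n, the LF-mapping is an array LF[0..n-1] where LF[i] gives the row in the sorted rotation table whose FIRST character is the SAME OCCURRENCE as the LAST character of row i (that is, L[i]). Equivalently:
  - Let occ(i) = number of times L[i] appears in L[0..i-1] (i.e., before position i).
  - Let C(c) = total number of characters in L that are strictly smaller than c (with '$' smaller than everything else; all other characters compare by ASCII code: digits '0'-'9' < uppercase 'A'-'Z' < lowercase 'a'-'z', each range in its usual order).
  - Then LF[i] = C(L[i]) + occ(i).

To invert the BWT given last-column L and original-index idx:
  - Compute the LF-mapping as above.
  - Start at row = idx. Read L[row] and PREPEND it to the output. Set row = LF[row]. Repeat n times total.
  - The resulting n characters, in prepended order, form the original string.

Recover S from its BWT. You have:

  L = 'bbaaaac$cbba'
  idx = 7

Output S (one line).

Answer: baaaaacbbcb$

Derivation:
LF mapping: 6 7 1 2 3 4 10 0 11 8 9 5
Walk LF starting at row 7, prepending L[row]:
  step 1: row=7, L[7]='$', prepend. Next row=LF[7]=0
  step 2: row=0, L[0]='b', prepend. Next row=LF[0]=6
  step 3: row=6, L[6]='c', prepend. Next row=LF[6]=10
  step 4: row=10, L[10]='b', prepend. Next row=LF[10]=9
  step 5: row=9, L[9]='b', prepend. Next row=LF[9]=8
  step 6: row=8, L[8]='c', prepend. Next row=LF[8]=11
  step 7: row=11, L[11]='a', prepend. Next row=LF[11]=5
  step 8: row=5, L[5]='a', prepend. Next row=LF[5]=4
  step 9: row=4, L[4]='a', prepend. Next row=LF[4]=3
  step 10: row=3, L[3]='a', prepend. Next row=LF[3]=2
  step 11: row=2, L[2]='a', prepend. Next row=LF[2]=1
  step 12: row=1, L[1]='b', prepend. Next row=LF[1]=7
Reversed output: baaaaacbbcb$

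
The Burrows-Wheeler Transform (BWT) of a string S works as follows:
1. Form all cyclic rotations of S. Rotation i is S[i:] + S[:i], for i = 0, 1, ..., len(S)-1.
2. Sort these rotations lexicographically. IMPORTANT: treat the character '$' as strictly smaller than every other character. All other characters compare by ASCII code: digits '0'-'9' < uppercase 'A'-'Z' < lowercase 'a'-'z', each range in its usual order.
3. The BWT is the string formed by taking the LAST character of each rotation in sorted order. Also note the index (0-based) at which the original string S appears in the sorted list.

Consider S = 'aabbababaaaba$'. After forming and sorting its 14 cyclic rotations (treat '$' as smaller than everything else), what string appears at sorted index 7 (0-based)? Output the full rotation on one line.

Answer: ababaaaba$aabb

Derivation:
All 14 rotations (rotation i = S[i:]+S[:i]):
  rot[0] = aabbababaaaba$
  rot[1] = abbababaaaba$a
  rot[2] = bbababaaaba$aa
  rot[3] = bababaaaba$aab
  rot[4] = ababaaaba$aabb
  rot[5] = babaaaba$aabba
  rot[6] = abaaaba$aabbab
  rot[7] = baaaba$aabbaba
  rot[8] = aaaba$aabbabab
  rot[9] = aaba$aabbababa
  rot[10] = aba$aabbababaa
  rot[11] = ba$aabbababaaa
  rot[12] = a$aabbababaaab
  rot[13] = $aabbababaaaba
Sorted (with $ < everything):
  sorted[0] = $aabbababaaaba
  sorted[1] = a$aabbababaaab
  sorted[2] = aaaba$aabbabab
  sorted[3] = aaba$aabbababa
  sorted[4] = aabbababaaaba$
  sorted[5] = aba$aabbababaa
  sorted[6] = abaaaba$aabbab
  sorted[7] = ababaaaba$aabb
  sorted[8] = abbababaaaba$a
  sorted[9] = ba$aabbababaaa
  sorted[10] = baaaba$aabbaba
  sorted[11] = babaaaba$aabba
  sorted[12] = bababaaaba$aab
  sorted[13] = bbababaaaba$aa
sorted[7] = ababaaaba$aabb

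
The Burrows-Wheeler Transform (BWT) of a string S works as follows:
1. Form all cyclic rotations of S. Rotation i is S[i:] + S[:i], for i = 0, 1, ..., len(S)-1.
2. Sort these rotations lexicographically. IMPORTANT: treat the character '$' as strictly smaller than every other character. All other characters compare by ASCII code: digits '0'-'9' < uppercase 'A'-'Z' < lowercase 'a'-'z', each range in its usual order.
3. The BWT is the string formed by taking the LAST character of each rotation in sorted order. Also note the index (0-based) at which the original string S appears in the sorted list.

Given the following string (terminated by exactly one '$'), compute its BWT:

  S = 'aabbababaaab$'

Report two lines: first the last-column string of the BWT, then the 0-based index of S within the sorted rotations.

Answer: bba$abbaaaaba
3

Derivation:
All 13 rotations (rotation i = S[i:]+S[:i]):
  rot[0] = aabbababaaab$
  rot[1] = abbababaaab$a
  rot[2] = bbababaaab$aa
  rot[3] = bababaaab$aab
  rot[4] = ababaaab$aabb
  rot[5] = babaaab$aabba
  rot[6] = abaaab$aabbab
  rot[7] = baaab$aabbaba
  rot[8] = aaab$aabbabab
  rot[9] = aab$aabbababa
  rot[10] = ab$aabbababaa
  rot[11] = b$aabbababaaa
  rot[12] = $aabbababaaab
Sorted (with $ < everything):
  sorted[0] = $aabbababaaab  (last char: 'b')
  sorted[1] = aaab$aabbabab  (last char: 'b')
  sorted[2] = aab$aabbababa  (last char: 'a')
  sorted[3] = aabbababaaab$  (last char: '$')
  sorted[4] = ab$aabbababaa  (last char: 'a')
  sorted[5] = abaaab$aabbab  (last char: 'b')
  sorted[6] = ababaaab$aabb  (last char: 'b')
  sorted[7] = abbababaaab$a  (last char: 'a')
  sorted[8] = b$aabbababaaa  (last char: 'a')
  sorted[9] = baaab$aabbaba  (last char: 'a')
  sorted[10] = babaaab$aabba  (last char: 'a')
  sorted[11] = bababaaab$aab  (last char: 'b')
  sorted[12] = bbababaaab$aa  (last char: 'a')
Last column: bba$abbaaaaba
Original string S is at sorted index 3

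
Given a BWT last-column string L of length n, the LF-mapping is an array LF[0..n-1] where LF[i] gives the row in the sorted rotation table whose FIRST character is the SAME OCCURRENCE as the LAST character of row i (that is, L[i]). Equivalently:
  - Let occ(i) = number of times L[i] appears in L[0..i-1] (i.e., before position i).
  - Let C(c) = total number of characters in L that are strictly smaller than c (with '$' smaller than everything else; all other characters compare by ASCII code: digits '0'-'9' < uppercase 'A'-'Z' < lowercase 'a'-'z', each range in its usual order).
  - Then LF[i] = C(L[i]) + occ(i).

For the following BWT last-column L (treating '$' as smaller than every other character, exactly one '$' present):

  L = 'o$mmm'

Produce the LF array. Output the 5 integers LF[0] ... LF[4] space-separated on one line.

Answer: 4 0 1 2 3

Derivation:
Char counts: '$':1, 'm':3, 'o':1
C (first-col start): C('$')=0, C('m')=1, C('o')=4
L[0]='o': occ=0, LF[0]=C('o')+0=4+0=4
L[1]='$': occ=0, LF[1]=C('$')+0=0+0=0
L[2]='m': occ=0, LF[2]=C('m')+0=1+0=1
L[3]='m': occ=1, LF[3]=C('m')+1=1+1=2
L[4]='m': occ=2, LF[4]=C('m')+2=1+2=3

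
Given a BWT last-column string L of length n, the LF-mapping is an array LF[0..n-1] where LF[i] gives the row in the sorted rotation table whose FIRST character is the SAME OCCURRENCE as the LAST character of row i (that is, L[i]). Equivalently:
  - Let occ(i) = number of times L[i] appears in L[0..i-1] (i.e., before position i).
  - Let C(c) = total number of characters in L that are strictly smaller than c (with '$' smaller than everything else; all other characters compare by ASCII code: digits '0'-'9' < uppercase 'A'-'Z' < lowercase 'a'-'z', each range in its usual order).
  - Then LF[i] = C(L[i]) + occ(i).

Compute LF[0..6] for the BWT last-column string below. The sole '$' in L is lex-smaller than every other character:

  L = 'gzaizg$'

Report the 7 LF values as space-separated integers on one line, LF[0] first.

Answer: 2 5 1 4 6 3 0

Derivation:
Char counts: '$':1, 'a':1, 'g':2, 'i':1, 'z':2
C (first-col start): C('$')=0, C('a')=1, C('g')=2, C('i')=4, C('z')=5
L[0]='g': occ=0, LF[0]=C('g')+0=2+0=2
L[1]='z': occ=0, LF[1]=C('z')+0=5+0=5
L[2]='a': occ=0, LF[2]=C('a')+0=1+0=1
L[3]='i': occ=0, LF[3]=C('i')+0=4+0=4
L[4]='z': occ=1, LF[4]=C('z')+1=5+1=6
L[5]='g': occ=1, LF[5]=C('g')+1=2+1=3
L[6]='$': occ=0, LF[6]=C('$')+0=0+0=0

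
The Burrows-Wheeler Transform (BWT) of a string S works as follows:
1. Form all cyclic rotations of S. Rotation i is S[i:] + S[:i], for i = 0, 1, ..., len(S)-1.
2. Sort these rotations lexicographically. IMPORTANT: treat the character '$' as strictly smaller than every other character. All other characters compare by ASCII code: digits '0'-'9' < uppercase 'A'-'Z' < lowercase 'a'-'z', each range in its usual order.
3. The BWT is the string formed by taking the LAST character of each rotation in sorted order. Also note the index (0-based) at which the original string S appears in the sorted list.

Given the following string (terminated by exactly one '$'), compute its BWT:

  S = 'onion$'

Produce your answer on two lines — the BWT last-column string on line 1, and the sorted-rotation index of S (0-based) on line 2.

Answer: nnooi$
5

Derivation:
All 6 rotations (rotation i = S[i:]+S[:i]):
  rot[0] = onion$
  rot[1] = nion$o
  rot[2] = ion$on
  rot[3] = on$oni
  rot[4] = n$onio
  rot[5] = $onion
Sorted (with $ < everything):
  sorted[0] = $onion  (last char: 'n')
  sorted[1] = ion$on  (last char: 'n')
  sorted[2] = n$onio  (last char: 'o')
  sorted[3] = nion$o  (last char: 'o')
  sorted[4] = on$oni  (last char: 'i')
  sorted[5] = onion$  (last char: '$')
Last column: nnooi$
Original string S is at sorted index 5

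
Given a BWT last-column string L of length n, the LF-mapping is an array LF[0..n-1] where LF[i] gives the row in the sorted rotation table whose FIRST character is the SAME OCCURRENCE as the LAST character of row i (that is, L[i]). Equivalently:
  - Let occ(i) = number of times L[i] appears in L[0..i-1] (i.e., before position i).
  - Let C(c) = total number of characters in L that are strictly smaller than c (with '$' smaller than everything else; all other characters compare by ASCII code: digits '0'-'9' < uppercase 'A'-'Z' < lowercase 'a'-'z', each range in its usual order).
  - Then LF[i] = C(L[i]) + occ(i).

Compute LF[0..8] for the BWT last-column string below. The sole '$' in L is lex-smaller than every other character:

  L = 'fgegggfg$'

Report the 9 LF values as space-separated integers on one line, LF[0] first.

Answer: 2 4 1 5 6 7 3 8 0

Derivation:
Char counts: '$':1, 'e':1, 'f':2, 'g':5
C (first-col start): C('$')=0, C('e')=1, C('f')=2, C('g')=4
L[0]='f': occ=0, LF[0]=C('f')+0=2+0=2
L[1]='g': occ=0, LF[1]=C('g')+0=4+0=4
L[2]='e': occ=0, LF[2]=C('e')+0=1+0=1
L[3]='g': occ=1, LF[3]=C('g')+1=4+1=5
L[4]='g': occ=2, LF[4]=C('g')+2=4+2=6
L[5]='g': occ=3, LF[5]=C('g')+3=4+3=7
L[6]='f': occ=1, LF[6]=C('f')+1=2+1=3
L[7]='g': occ=4, LF[7]=C('g')+4=4+4=8
L[8]='$': occ=0, LF[8]=C('$')+0=0+0=0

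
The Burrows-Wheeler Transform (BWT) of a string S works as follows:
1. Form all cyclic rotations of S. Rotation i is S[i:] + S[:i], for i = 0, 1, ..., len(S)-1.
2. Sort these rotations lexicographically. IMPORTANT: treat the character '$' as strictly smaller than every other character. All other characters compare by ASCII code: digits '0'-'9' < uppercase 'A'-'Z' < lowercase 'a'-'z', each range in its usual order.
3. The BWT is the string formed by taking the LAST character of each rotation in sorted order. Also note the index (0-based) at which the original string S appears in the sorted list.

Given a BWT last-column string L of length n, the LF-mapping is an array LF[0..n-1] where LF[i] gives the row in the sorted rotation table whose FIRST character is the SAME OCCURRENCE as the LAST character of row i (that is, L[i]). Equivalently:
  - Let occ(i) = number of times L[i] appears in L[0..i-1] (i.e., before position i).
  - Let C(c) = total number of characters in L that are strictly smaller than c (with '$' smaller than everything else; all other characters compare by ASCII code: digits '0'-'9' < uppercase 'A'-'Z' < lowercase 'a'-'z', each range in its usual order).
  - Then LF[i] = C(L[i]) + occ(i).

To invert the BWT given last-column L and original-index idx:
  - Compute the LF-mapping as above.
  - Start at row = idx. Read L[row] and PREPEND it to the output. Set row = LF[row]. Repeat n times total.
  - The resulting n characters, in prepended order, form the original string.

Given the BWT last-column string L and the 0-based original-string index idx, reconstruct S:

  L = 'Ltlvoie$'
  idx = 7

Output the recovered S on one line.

Answer: violetL$

Derivation:
LF mapping: 1 6 4 7 5 3 2 0
Walk LF starting at row 7, prepending L[row]:
  step 1: row=7, L[7]='$', prepend. Next row=LF[7]=0
  step 2: row=0, L[0]='L', prepend. Next row=LF[0]=1
  step 3: row=1, L[1]='t', prepend. Next row=LF[1]=6
  step 4: row=6, L[6]='e', prepend. Next row=LF[6]=2
  step 5: row=2, L[2]='l', prepend. Next row=LF[2]=4
  step 6: row=4, L[4]='o', prepend. Next row=LF[4]=5
  step 7: row=5, L[5]='i', prepend. Next row=LF[5]=3
  step 8: row=3, L[3]='v', prepend. Next row=LF[3]=7
Reversed output: violetL$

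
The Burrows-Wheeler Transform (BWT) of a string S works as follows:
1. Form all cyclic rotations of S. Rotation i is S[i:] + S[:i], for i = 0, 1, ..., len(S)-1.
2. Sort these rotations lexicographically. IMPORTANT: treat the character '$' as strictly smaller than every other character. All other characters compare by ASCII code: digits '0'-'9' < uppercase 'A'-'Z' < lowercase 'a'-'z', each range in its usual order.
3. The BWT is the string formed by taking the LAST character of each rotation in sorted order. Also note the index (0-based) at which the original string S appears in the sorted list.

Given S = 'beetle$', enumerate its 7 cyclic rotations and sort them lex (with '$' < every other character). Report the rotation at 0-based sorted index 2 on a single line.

Answer: e$beetl

Derivation:
All 7 rotations (rotation i = S[i:]+S[:i]):
  rot[0] = beetle$
  rot[1] = eetle$b
  rot[2] = etle$be
  rot[3] = tle$bee
  rot[4] = le$beet
  rot[5] = e$beetl
  rot[6] = $beetle
Sorted (with $ < everything):
  sorted[0] = $beetle
  sorted[1] = beetle$
  sorted[2] = e$beetl
  sorted[3] = eetle$b
  sorted[4] = etle$be
  sorted[5] = le$beet
  sorted[6] = tle$bee
sorted[2] = e$beetl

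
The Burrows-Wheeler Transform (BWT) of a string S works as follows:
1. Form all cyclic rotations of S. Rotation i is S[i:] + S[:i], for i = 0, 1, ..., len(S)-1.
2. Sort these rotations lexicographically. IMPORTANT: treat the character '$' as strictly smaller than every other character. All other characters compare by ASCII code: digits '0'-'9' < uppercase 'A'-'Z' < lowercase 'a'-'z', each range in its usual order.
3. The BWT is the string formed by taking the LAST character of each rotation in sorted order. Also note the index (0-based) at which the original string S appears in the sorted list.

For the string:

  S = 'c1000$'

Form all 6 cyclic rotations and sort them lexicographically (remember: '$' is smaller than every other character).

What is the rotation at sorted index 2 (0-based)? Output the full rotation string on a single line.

Answer: 00$c10

Derivation:
All 6 rotations (rotation i = S[i:]+S[:i]):
  rot[0] = c1000$
  rot[1] = 1000$c
  rot[2] = 000$c1
  rot[3] = 00$c10
  rot[4] = 0$c100
  rot[5] = $c1000
Sorted (with $ < everything):
  sorted[0] = $c1000
  sorted[1] = 0$c100
  sorted[2] = 00$c10
  sorted[3] = 000$c1
  sorted[4] = 1000$c
  sorted[5] = c1000$
sorted[2] = 00$c10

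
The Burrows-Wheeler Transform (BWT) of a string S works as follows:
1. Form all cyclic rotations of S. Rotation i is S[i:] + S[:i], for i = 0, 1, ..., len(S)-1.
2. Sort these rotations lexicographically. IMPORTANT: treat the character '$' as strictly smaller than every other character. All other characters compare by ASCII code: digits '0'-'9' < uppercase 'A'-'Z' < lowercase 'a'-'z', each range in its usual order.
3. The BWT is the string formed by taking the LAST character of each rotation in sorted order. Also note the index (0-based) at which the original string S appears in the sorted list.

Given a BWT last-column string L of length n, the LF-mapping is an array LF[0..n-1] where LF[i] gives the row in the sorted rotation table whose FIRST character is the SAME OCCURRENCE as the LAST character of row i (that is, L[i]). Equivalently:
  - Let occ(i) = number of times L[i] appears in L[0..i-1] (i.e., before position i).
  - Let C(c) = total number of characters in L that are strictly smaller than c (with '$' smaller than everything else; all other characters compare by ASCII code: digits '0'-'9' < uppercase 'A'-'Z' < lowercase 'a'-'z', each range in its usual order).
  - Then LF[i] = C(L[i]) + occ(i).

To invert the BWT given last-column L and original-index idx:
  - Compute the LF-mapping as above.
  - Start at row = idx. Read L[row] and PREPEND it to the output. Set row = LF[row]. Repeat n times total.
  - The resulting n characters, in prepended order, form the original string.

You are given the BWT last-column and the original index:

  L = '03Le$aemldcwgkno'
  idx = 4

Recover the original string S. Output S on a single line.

LF mapping: 1 2 3 7 0 4 8 12 11 6 5 15 9 10 13 14
Walk LF starting at row 4, prepending L[row]:
  step 1: row=4, L[4]='$', prepend. Next row=LF[4]=0
  step 2: row=0, L[0]='0', prepend. Next row=LF[0]=1
  step 3: row=1, L[1]='3', prepend. Next row=LF[1]=2
  step 4: row=2, L[2]='L', prepend. Next row=LF[2]=3
  step 5: row=3, L[3]='e', prepend. Next row=LF[3]=7
  step 6: row=7, L[7]='m', prepend. Next row=LF[7]=12
  step 7: row=12, L[12]='g', prepend. Next row=LF[12]=9
  step 8: row=9, L[9]='d', prepend. Next row=LF[9]=6
  step 9: row=6, L[6]='e', prepend. Next row=LF[6]=8
  step 10: row=8, L[8]='l', prepend. Next row=LF[8]=11
  step 11: row=11, L[11]='w', prepend. Next row=LF[11]=15
  step 12: row=15, L[15]='o', prepend. Next row=LF[15]=14
  step 13: row=14, L[14]='n', prepend. Next row=LF[14]=13
  step 14: row=13, L[13]='k', prepend. Next row=LF[13]=10
  step 15: row=10, L[10]='c', prepend. Next row=LF[10]=5
  step 16: row=5, L[5]='a', prepend. Next row=LF[5]=4
Reversed output: acknowledgmeL30$

Answer: acknowledgmeL30$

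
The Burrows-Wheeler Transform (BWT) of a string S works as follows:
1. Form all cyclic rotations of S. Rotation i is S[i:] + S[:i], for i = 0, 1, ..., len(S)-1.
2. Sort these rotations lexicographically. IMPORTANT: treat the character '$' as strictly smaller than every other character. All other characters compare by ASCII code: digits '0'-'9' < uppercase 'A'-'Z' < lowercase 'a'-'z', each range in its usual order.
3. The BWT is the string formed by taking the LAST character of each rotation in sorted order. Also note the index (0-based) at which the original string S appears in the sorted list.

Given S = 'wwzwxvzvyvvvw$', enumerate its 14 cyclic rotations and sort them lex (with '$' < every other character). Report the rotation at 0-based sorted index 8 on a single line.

Answer: wxvzvyvvvw$wwz

Derivation:
All 14 rotations (rotation i = S[i:]+S[:i]):
  rot[0] = wwzwxvzvyvvvw$
  rot[1] = wzwxvzvyvvvw$w
  rot[2] = zwxvzvyvvvw$ww
  rot[3] = wxvzvyvvvw$wwz
  rot[4] = xvzvyvvvw$wwzw
  rot[5] = vzvyvvvw$wwzwx
  rot[6] = zvyvvvw$wwzwxv
  rot[7] = vyvvvw$wwzwxvz
  rot[8] = yvvvw$wwzwxvzv
  rot[9] = vvvw$wwzwxvzvy
  rot[10] = vvw$wwzwxvzvyv
  rot[11] = vw$wwzwxvzvyvv
  rot[12] = w$wwzwxvzvyvvv
  rot[13] = $wwzwxvzvyvvvw
Sorted (with $ < everything):
  sorted[0] = $wwzwxvzvyvvvw
  sorted[1] = vvvw$wwzwxvzvy
  sorted[2] = vvw$wwzwxvzvyv
  sorted[3] = vw$wwzwxvzvyvv
  sorted[4] = vyvvvw$wwzwxvz
  sorted[5] = vzvyvvvw$wwzwx
  sorted[6] = w$wwzwxvzvyvvv
  sorted[7] = wwzwxvzvyvvvw$
  sorted[8] = wxvzvyvvvw$wwz
  sorted[9] = wzwxvzvyvvvw$w
  sorted[10] = xvzvyvvvw$wwzw
  sorted[11] = yvvvw$wwzwxvzv
  sorted[12] = zvyvvvw$wwzwxv
  sorted[13] = zwxvzvyvvvw$ww
sorted[8] = wxvzvyvvvw$wwz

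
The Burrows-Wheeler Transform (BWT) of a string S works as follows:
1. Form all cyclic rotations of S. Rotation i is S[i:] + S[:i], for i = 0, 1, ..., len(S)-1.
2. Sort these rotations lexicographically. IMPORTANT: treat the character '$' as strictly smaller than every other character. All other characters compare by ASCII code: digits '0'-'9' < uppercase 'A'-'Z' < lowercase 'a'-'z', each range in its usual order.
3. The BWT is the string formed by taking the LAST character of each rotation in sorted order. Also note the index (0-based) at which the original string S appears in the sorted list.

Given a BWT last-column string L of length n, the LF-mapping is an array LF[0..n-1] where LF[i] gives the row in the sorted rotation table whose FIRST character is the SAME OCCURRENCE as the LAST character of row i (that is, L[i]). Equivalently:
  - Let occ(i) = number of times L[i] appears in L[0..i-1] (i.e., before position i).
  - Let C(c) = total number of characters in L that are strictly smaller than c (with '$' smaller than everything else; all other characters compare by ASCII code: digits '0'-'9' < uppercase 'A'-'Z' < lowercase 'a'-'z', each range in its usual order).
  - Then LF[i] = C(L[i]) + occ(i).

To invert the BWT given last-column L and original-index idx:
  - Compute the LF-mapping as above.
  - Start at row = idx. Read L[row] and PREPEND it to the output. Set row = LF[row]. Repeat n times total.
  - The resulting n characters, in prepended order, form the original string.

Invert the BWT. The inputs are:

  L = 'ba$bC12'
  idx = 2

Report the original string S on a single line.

Answer: 2bCa1b$

Derivation:
LF mapping: 5 4 0 6 3 1 2
Walk LF starting at row 2, prepending L[row]:
  step 1: row=2, L[2]='$', prepend. Next row=LF[2]=0
  step 2: row=0, L[0]='b', prepend. Next row=LF[0]=5
  step 3: row=5, L[5]='1', prepend. Next row=LF[5]=1
  step 4: row=1, L[1]='a', prepend. Next row=LF[1]=4
  step 5: row=4, L[4]='C', prepend. Next row=LF[4]=3
  step 6: row=3, L[3]='b', prepend. Next row=LF[3]=6
  step 7: row=6, L[6]='2', prepend. Next row=LF[6]=2
Reversed output: 2bCa1b$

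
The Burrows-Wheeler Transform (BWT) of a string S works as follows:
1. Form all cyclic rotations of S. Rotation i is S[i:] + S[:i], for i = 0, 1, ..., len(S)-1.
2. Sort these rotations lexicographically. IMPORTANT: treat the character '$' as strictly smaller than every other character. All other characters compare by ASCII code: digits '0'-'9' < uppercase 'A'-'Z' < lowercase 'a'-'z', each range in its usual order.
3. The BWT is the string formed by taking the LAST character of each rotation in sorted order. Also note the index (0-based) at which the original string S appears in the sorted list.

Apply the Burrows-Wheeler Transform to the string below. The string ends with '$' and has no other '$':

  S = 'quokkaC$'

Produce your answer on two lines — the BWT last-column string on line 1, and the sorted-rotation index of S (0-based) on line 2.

All 8 rotations (rotation i = S[i:]+S[:i]):
  rot[0] = quokkaC$
  rot[1] = uokkaC$q
  rot[2] = okkaC$qu
  rot[3] = kkaC$quo
  rot[4] = kaC$quok
  rot[5] = aC$quokk
  rot[6] = C$quokka
  rot[7] = $quokkaC
Sorted (with $ < everything):
  sorted[0] = $quokkaC  (last char: 'C')
  sorted[1] = C$quokka  (last char: 'a')
  sorted[2] = aC$quokk  (last char: 'k')
  sorted[3] = kaC$quok  (last char: 'k')
  sorted[4] = kkaC$quo  (last char: 'o')
  sorted[5] = okkaC$qu  (last char: 'u')
  sorted[6] = quokkaC$  (last char: '$')
  sorted[7] = uokkaC$q  (last char: 'q')
Last column: Cakkou$q
Original string S is at sorted index 6

Answer: Cakkou$q
6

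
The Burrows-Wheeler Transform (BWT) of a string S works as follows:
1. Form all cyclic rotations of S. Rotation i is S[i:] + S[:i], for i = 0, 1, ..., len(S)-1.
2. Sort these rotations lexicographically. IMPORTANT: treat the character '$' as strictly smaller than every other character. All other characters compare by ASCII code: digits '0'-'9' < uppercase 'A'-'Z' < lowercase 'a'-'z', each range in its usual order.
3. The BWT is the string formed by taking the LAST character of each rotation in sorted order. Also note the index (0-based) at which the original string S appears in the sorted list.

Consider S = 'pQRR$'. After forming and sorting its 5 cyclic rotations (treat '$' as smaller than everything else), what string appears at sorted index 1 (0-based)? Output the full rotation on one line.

All 5 rotations (rotation i = S[i:]+S[:i]):
  rot[0] = pQRR$
  rot[1] = QRR$p
  rot[2] = RR$pQ
  rot[3] = R$pQR
  rot[4] = $pQRR
Sorted (with $ < everything):
  sorted[0] = $pQRR
  sorted[1] = QRR$p
  sorted[2] = R$pQR
  sorted[3] = RR$pQ
  sorted[4] = pQRR$
sorted[1] = QRR$p

Answer: QRR$p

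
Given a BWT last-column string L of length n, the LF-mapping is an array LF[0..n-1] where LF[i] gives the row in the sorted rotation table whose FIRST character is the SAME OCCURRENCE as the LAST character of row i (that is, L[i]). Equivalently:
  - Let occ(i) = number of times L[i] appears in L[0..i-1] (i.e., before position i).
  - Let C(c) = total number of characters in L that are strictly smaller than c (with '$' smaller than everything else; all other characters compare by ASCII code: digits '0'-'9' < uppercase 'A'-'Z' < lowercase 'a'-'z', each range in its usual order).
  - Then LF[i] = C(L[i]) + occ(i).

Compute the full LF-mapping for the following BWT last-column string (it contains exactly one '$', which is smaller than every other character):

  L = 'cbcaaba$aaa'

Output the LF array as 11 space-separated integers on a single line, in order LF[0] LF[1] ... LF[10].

Answer: 9 7 10 1 2 8 3 0 4 5 6

Derivation:
Char counts: '$':1, 'a':6, 'b':2, 'c':2
C (first-col start): C('$')=0, C('a')=1, C('b')=7, C('c')=9
L[0]='c': occ=0, LF[0]=C('c')+0=9+0=9
L[1]='b': occ=0, LF[1]=C('b')+0=7+0=7
L[2]='c': occ=1, LF[2]=C('c')+1=9+1=10
L[3]='a': occ=0, LF[3]=C('a')+0=1+0=1
L[4]='a': occ=1, LF[4]=C('a')+1=1+1=2
L[5]='b': occ=1, LF[5]=C('b')+1=7+1=8
L[6]='a': occ=2, LF[6]=C('a')+2=1+2=3
L[7]='$': occ=0, LF[7]=C('$')+0=0+0=0
L[8]='a': occ=3, LF[8]=C('a')+3=1+3=4
L[9]='a': occ=4, LF[9]=C('a')+4=1+4=5
L[10]='a': occ=5, LF[10]=C('a')+5=1+5=6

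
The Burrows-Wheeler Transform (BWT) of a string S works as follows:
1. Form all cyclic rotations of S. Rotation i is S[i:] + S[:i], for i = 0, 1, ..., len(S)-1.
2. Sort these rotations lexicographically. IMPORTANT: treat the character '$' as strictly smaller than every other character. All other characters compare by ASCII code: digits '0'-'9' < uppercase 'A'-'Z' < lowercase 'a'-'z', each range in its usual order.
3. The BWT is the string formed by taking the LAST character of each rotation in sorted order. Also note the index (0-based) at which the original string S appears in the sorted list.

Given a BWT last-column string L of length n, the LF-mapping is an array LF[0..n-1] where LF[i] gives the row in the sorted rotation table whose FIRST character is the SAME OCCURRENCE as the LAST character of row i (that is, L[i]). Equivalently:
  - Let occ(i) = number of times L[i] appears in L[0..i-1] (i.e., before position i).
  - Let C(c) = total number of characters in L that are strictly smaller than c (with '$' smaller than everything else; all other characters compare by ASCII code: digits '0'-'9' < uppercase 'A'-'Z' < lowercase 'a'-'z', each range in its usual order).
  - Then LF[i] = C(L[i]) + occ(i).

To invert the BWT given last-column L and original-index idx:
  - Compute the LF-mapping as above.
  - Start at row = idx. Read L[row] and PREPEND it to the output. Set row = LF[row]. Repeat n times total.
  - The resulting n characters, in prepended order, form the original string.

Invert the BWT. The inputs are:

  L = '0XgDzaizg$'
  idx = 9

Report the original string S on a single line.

Answer: zigzagDX0$

Derivation:
LF mapping: 1 3 5 2 8 4 7 9 6 0
Walk LF starting at row 9, prepending L[row]:
  step 1: row=9, L[9]='$', prepend. Next row=LF[9]=0
  step 2: row=0, L[0]='0', prepend. Next row=LF[0]=1
  step 3: row=1, L[1]='X', prepend. Next row=LF[1]=3
  step 4: row=3, L[3]='D', prepend. Next row=LF[3]=2
  step 5: row=2, L[2]='g', prepend. Next row=LF[2]=5
  step 6: row=5, L[5]='a', prepend. Next row=LF[5]=4
  step 7: row=4, L[4]='z', prepend. Next row=LF[4]=8
  step 8: row=8, L[8]='g', prepend. Next row=LF[8]=6
  step 9: row=6, L[6]='i', prepend. Next row=LF[6]=7
  step 10: row=7, L[7]='z', prepend. Next row=LF[7]=9
Reversed output: zigzagDX0$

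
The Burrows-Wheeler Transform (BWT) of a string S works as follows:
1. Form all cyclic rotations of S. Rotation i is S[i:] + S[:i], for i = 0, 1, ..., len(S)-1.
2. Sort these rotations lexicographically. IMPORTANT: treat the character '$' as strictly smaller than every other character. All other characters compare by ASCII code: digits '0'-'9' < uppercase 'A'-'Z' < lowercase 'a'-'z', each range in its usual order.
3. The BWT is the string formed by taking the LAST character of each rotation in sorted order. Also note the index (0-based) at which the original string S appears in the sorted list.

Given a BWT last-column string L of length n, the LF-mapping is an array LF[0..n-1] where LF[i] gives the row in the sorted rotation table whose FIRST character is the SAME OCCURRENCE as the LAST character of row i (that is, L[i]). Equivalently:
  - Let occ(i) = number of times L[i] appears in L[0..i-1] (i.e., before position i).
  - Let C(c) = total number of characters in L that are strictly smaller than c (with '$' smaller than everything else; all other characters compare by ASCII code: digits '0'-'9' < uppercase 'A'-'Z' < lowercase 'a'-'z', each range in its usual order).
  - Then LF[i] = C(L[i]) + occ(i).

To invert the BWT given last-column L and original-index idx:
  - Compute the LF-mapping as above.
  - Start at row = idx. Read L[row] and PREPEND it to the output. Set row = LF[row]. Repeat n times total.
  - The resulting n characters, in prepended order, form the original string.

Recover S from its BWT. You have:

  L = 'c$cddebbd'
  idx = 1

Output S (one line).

LF mapping: 3 0 4 5 6 8 1 2 7
Walk LF starting at row 1, prepending L[row]:
  step 1: row=1, L[1]='$', prepend. Next row=LF[1]=0
  step 2: row=0, L[0]='c', prepend. Next row=LF[0]=3
  step 3: row=3, L[3]='d', prepend. Next row=LF[3]=5
  step 4: row=5, L[5]='e', prepend. Next row=LF[5]=8
  step 5: row=8, L[8]='d', prepend. Next row=LF[8]=7
  step 6: row=7, L[7]='b', prepend. Next row=LF[7]=2
  step 7: row=2, L[2]='c', prepend. Next row=LF[2]=4
  step 8: row=4, L[4]='d', prepend. Next row=LF[4]=6
  step 9: row=6, L[6]='b', prepend. Next row=LF[6]=1
Reversed output: bdcbdedc$

Answer: bdcbdedc$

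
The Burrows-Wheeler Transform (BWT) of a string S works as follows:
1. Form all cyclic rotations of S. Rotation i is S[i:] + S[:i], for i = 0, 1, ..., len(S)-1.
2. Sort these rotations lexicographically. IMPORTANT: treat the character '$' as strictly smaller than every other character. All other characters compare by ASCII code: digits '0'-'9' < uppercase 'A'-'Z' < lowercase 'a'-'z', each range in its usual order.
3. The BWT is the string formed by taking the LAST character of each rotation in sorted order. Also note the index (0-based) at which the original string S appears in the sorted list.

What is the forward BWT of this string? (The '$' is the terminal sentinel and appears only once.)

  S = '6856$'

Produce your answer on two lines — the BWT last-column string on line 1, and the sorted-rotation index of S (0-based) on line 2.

Answer: 685$6
3

Derivation:
All 5 rotations (rotation i = S[i:]+S[:i]):
  rot[0] = 6856$
  rot[1] = 856$6
  rot[2] = 56$68
  rot[3] = 6$685
  rot[4] = $6856
Sorted (with $ < everything):
  sorted[0] = $6856  (last char: '6')
  sorted[1] = 56$68  (last char: '8')
  sorted[2] = 6$685  (last char: '5')
  sorted[3] = 6856$  (last char: '$')
  sorted[4] = 856$6  (last char: '6')
Last column: 685$6
Original string S is at sorted index 3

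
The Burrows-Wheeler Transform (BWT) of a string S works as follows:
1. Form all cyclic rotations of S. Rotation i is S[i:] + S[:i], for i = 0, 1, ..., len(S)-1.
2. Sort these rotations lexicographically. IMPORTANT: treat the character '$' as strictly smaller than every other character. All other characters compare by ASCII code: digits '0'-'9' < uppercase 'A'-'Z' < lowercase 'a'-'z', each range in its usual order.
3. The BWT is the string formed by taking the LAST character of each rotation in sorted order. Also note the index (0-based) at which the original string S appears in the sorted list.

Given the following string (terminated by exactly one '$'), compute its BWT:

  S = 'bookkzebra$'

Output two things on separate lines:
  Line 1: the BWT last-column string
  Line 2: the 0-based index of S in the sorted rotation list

All 11 rotations (rotation i = S[i:]+S[:i]):
  rot[0] = bookkzebra$
  rot[1] = ookkzebra$b
  rot[2] = okkzebra$bo
  rot[3] = kkzebra$boo
  rot[4] = kzebra$book
  rot[5] = zebra$bookk
  rot[6] = ebra$bookkz
  rot[7] = bra$bookkze
  rot[8] = ra$bookkzeb
  rot[9] = a$bookkzebr
  rot[10] = $bookkzebra
Sorted (with $ < everything):
  sorted[0] = $bookkzebra  (last char: 'a')
  sorted[1] = a$bookkzebr  (last char: 'r')
  sorted[2] = bookkzebra$  (last char: '$')
  sorted[3] = bra$bookkze  (last char: 'e')
  sorted[4] = ebra$bookkz  (last char: 'z')
  sorted[5] = kkzebra$boo  (last char: 'o')
  sorted[6] = kzebra$book  (last char: 'k')
  sorted[7] = okkzebra$bo  (last char: 'o')
  sorted[8] = ookkzebra$b  (last char: 'b')
  sorted[9] = ra$bookkzeb  (last char: 'b')
  sorted[10] = zebra$bookk  (last char: 'k')
Last column: ar$ezokobbk
Original string S is at sorted index 2

Answer: ar$ezokobbk
2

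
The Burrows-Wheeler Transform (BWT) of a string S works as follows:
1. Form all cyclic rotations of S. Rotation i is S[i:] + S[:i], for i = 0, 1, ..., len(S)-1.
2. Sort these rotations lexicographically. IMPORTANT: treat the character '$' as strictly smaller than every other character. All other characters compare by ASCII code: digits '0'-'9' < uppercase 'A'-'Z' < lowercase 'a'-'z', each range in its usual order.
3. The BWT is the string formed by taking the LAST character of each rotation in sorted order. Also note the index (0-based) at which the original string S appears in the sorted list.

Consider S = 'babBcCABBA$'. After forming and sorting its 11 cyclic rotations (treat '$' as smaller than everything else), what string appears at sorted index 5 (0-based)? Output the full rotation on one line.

Answer: BcCABBA$bab

Derivation:
All 11 rotations (rotation i = S[i:]+S[:i]):
  rot[0] = babBcCABBA$
  rot[1] = abBcCABBA$b
  rot[2] = bBcCABBA$ba
  rot[3] = BcCABBA$bab
  rot[4] = cCABBA$babB
  rot[5] = CABBA$babBc
  rot[6] = ABBA$babBcC
  rot[7] = BBA$babBcCA
  rot[8] = BA$babBcCAB
  rot[9] = A$babBcCABB
  rot[10] = $babBcCABBA
Sorted (with $ < everything):
  sorted[0] = $babBcCABBA
  sorted[1] = A$babBcCABB
  sorted[2] = ABBA$babBcC
  sorted[3] = BA$babBcCAB
  sorted[4] = BBA$babBcCA
  sorted[5] = BcCABBA$bab
  sorted[6] = CABBA$babBc
  sorted[7] = abBcCABBA$b
  sorted[8] = bBcCABBA$ba
  sorted[9] = babBcCABBA$
  sorted[10] = cCABBA$babB
sorted[5] = BcCABBA$bab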